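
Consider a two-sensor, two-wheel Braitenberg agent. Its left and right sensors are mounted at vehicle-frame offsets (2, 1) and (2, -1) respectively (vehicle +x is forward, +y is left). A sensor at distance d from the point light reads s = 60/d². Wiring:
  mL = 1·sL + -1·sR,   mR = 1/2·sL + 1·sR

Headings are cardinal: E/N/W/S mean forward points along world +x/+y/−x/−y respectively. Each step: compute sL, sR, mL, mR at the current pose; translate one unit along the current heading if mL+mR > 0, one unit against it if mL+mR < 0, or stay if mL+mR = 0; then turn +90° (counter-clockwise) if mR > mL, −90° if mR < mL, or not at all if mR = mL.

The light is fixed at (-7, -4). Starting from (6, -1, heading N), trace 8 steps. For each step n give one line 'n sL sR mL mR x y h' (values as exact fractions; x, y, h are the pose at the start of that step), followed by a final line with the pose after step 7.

n=0: pose=(6,-1,N); sL=60/169, sR=60/221; mL=240/2873, mR=1290/2873; mL+mR=90/169 → advance +1; mR−mL=1050/2873 → turn +1·90°
n=1: pose=(6,0,W); sL=6/13, sR=30/73; mL=48/949, mR=609/949; mL+mR=9/13 → advance +1; mR−mL=561/949 → turn +1·90°
n=2: pose=(5,0,S); sL=60/173, sR=12/25; mL=-576/4325, mR=2826/4325; mL+mR=90/173 → advance +1; mR−mL=3402/4325 → turn +1·90°
n=3: pose=(5,-1,E); sL=15/53, sR=3/10; mL=-9/530, mR=117/265; mL+mR=45/106 → advance +1; mR−mL=243/530 → turn +1·90°
n=4: pose=(6,-1,N); sL=60/169, sR=60/221; mL=240/2873, mR=1290/2873; mL+mR=90/169 → advance +1; mR−mL=1050/2873 → turn +1·90°
n=5: pose=(6,0,W); sL=6/13, sR=30/73; mL=48/949, mR=609/949; mL+mR=9/13 → advance +1; mR−mL=561/949 → turn +1·90°
n=6: pose=(5,0,S); sL=60/173, sR=12/25; mL=-576/4325, mR=2826/4325; mL+mR=90/173 → advance +1; mR−mL=3402/4325 → turn +1·90°
n=7: pose=(5,-1,E); sL=15/53, sR=3/10; mL=-9/530, mR=117/265; mL+mR=45/106 → advance +1; mR−mL=243/530 → turn +1·90°

0 60/169 60/221 240/2873 1290/2873 6 -1 N
1 6/13 30/73 48/949 609/949 6 0 W
2 60/173 12/25 -576/4325 2826/4325 5 0 S
3 15/53 3/10 -9/530 117/265 5 -1 E
4 60/169 60/221 240/2873 1290/2873 6 -1 N
5 6/13 30/73 48/949 609/949 6 0 W
6 60/173 12/25 -576/4325 2826/4325 5 0 S
7 15/53 3/10 -9/530 117/265 5 -1 E
final 6 -1 N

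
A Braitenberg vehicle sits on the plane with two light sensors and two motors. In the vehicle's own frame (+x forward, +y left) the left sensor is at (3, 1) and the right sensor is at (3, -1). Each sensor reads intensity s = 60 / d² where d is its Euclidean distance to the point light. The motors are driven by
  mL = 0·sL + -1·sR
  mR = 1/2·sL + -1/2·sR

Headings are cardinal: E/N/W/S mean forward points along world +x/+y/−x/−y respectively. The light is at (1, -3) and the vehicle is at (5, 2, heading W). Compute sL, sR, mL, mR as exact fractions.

left sensor world pos  = (2, 1); dL² = 17
right sensor world pos = (2, 3); dR² = 37
sL = 60/17 = 60/17
sR = 60/37 = 60/37
mL = 0·sL + -1·sR = -60/37
mR = 1/2·sL + -1/2·sR = 600/629

60/17 60/37 -60/37 600/629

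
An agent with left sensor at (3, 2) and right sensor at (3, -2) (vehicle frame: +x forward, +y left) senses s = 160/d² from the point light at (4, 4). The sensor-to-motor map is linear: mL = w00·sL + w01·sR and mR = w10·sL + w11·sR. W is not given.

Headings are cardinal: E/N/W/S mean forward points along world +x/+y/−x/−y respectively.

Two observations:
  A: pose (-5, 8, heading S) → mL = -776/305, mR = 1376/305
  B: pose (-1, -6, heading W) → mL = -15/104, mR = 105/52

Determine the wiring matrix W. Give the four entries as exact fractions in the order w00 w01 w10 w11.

obs A: pose=(-5,8,S) → sL=16/5, sR=80/61, mL=-776/305, mR=1376/305
obs B: pose=(-1,-6,W) → sL=10/13, sR=5/4, mL=-15/104, mR=105/52
sensor matrix S = [[16/5, 80/61], [10/13, 5/4]]; det S = 2372/793
solve [mL_A; mL_B] = S·[w00; w01] and [mR_A; mR_B] = S·[w10; w11]:
  w00 = -1, w01 = 1/2, w10 = 1, w11 = 1

-1 1/2 1 1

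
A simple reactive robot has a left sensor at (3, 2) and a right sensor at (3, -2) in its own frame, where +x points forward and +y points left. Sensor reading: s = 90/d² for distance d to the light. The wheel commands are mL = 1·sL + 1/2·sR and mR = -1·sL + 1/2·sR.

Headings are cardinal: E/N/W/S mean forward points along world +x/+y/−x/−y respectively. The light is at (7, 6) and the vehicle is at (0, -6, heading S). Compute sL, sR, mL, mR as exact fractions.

9/25 5/17 431/850 -181/850

left sensor world pos  = (2, -9); dL² = 250
right sensor world pos = (-2, -9); dR² = 306
sL = 90/250 = 9/25
sR = 90/306 = 5/17
mL = 1·sL + 1/2·sR = 431/850
mR = -1·sL + 1/2·sR = -181/850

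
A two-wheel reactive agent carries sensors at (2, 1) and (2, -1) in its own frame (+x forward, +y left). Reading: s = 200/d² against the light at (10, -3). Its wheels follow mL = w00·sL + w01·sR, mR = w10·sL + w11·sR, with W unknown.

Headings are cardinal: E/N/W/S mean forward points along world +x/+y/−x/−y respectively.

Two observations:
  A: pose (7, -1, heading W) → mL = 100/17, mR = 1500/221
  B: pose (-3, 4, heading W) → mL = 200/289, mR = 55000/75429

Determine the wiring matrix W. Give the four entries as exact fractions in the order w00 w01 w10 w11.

0 1 1/2 1/2

obs A: pose=(7,-1,W) → sL=100/13, sR=100/17, mL=100/17, mR=1500/221
obs B: pose=(-3,4,W) → sL=200/261, sR=200/289, mL=200/289, mR=55000/75429
sensor matrix S = [[100/13, 100/17], [200/261, 200/289]]; det S = 800000/980577
solve [mL_A; mL_B] = S·[w00; w01] and [mR_A; mR_B] = S·[w10; w11]:
  w00 = 0, w01 = 1, w10 = 1/2, w11 = 1/2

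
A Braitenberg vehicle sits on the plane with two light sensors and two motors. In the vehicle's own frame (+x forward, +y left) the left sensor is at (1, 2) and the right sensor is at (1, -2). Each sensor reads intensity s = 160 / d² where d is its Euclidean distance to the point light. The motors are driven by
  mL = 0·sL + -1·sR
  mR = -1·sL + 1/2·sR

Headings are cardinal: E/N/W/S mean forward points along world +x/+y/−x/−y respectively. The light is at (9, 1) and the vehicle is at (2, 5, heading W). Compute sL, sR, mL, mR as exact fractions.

left sensor world pos  = (1, 3); dL² = 68
right sensor world pos = (1, 7); dR² = 100
sL = 160/68 = 40/17
sR = 160/100 = 8/5
mL = 0·sL + -1·sR = -8/5
mR = -1·sL + 1/2·sR = -132/85

40/17 8/5 -8/5 -132/85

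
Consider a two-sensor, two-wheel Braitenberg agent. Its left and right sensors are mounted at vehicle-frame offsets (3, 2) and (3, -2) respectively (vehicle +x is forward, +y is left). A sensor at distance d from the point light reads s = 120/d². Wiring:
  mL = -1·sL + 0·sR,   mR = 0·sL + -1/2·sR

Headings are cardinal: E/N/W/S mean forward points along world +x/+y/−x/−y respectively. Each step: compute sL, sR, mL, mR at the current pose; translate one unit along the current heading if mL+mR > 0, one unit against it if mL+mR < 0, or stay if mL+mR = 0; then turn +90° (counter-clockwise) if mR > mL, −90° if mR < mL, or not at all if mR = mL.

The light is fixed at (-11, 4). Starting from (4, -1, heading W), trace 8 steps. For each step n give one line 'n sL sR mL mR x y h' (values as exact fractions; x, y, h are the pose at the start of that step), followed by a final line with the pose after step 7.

0 120/193 40/51 -120/193 -20/51 4 -1 W
1 30/97 6/13 -30/97 -3/13 5 -1 S
2 24/73 120/397 -24/73 -60/397 5 0 E
3 12/17 12/29 -12/17 -6/29 4 0 N
4 120/193 40/51 -120/193 -20/51 4 -1 W
5 30/97 6/13 -30/97 -3/13 5 -1 S
6 24/73 120/397 -24/73 -60/397 5 0 E
7 12/17 12/29 -12/17 -6/29 4 0 N
final 4 -1 W

n=0: pose=(4,-1,W); sL=120/193, sR=40/51; mL=-120/193, mR=-20/51; mL+mR=-9980/9843 → advance -1; mR−mL=2260/9843 → turn +1·90°
n=1: pose=(5,-1,S); sL=30/97, sR=6/13; mL=-30/97, mR=-3/13; mL+mR=-681/1261 → advance -1; mR−mL=99/1261 → turn +1·90°
n=2: pose=(5,0,E); sL=24/73, sR=120/397; mL=-24/73, mR=-60/397; mL+mR=-13908/28981 → advance -1; mR−mL=5148/28981 → turn +1·90°
n=3: pose=(4,0,N); sL=12/17, sR=12/29; mL=-12/17, mR=-6/29; mL+mR=-450/493 → advance -1; mR−mL=246/493 → turn +1·90°
n=4: pose=(4,-1,W); sL=120/193, sR=40/51; mL=-120/193, mR=-20/51; mL+mR=-9980/9843 → advance -1; mR−mL=2260/9843 → turn +1·90°
n=5: pose=(5,-1,S); sL=30/97, sR=6/13; mL=-30/97, mR=-3/13; mL+mR=-681/1261 → advance -1; mR−mL=99/1261 → turn +1·90°
n=6: pose=(5,0,E); sL=24/73, sR=120/397; mL=-24/73, mR=-60/397; mL+mR=-13908/28981 → advance -1; mR−mL=5148/28981 → turn +1·90°
n=7: pose=(4,0,N); sL=12/17, sR=12/29; mL=-12/17, mR=-6/29; mL+mR=-450/493 → advance -1; mR−mL=246/493 → turn +1·90°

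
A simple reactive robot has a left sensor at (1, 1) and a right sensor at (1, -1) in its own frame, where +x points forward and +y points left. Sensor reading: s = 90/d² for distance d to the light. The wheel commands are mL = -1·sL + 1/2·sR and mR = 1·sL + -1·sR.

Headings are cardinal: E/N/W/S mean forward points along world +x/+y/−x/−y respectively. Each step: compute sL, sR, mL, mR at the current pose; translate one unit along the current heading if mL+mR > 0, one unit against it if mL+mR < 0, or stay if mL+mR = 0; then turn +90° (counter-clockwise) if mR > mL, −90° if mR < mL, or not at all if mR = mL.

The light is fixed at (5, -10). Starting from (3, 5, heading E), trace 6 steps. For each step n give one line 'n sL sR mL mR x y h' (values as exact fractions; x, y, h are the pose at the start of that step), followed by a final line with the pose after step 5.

0 90/257 90/197 -6165/50629 -5400/50629 3 5 E
1 45/136 9/26 -279/1768 -27/1768 2 5 N
2 18/37 90/241 -2673/8917 1008/8917 2 4 W
3 9/17 45/89 -837/3026 36/1513 3 4 S
4 90/257 90/197 -6165/50629 -5400/50629 3 5 E
5 45/136 9/26 -279/1768 -27/1768 2 5 N
final 2 4 W

n=0: pose=(3,5,E); sL=90/257, sR=90/197; mL=-6165/50629, mR=-5400/50629; mL+mR=-45/197 → advance -1; mR−mL=765/50629 → turn +1·90°
n=1: pose=(2,5,N); sL=45/136, sR=9/26; mL=-279/1768, mR=-27/1768; mL+mR=-9/52 → advance -1; mR−mL=63/442 → turn +1·90°
n=2: pose=(2,4,W); sL=18/37, sR=90/241; mL=-2673/8917, mR=1008/8917; mL+mR=-45/241 → advance -1; mR−mL=3681/8917 → turn +1·90°
n=3: pose=(3,4,S); sL=9/17, sR=45/89; mL=-837/3026, mR=36/1513; mL+mR=-45/178 → advance -1; mR−mL=909/3026 → turn +1·90°
n=4: pose=(3,5,E); sL=90/257, sR=90/197; mL=-6165/50629, mR=-5400/50629; mL+mR=-45/197 → advance -1; mR−mL=765/50629 → turn +1·90°
n=5: pose=(2,5,N); sL=45/136, sR=9/26; mL=-279/1768, mR=-27/1768; mL+mR=-9/52 → advance -1; mR−mL=63/442 → turn +1·90°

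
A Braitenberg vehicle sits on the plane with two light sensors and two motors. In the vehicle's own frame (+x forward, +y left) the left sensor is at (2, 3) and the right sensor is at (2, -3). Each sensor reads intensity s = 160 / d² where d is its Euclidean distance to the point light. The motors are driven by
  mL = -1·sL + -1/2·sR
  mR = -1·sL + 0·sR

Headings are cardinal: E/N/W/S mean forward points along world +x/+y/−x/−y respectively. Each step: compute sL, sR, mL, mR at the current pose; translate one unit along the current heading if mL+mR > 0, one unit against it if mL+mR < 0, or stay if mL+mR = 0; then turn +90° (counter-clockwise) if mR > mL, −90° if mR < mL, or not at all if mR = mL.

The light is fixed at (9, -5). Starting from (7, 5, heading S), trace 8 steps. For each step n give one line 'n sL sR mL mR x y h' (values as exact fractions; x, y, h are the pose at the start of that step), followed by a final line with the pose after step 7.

0 32/13 160/89 -3888/1157 -32/13 7 5 S
1 40/49 5/2 -405/196 -40/49 7 6 E
2 32/41 160/169 -8688/6929 -32/41 6 6 N
3 80/37 80/97 -9240/3589 -80/37 6 5 W
4 32/13 160/89 -3888/1157 -32/13 7 5 S
5 40/49 5/2 -405/196 -40/49 7 6 E
6 32/41 160/169 -8688/6929 -32/41 6 6 N
7 80/37 80/97 -9240/3589 -80/37 6 5 W
final 7 5 S

n=0: pose=(7,5,S); sL=32/13, sR=160/89; mL=-3888/1157, mR=-32/13; mL+mR=-6736/1157 → advance -1; mR−mL=80/89 → turn +1·90°
n=1: pose=(7,6,E); sL=40/49, sR=5/2; mL=-405/196, mR=-40/49; mL+mR=-565/196 → advance -1; mR−mL=5/4 → turn +1·90°
n=2: pose=(6,6,N); sL=32/41, sR=160/169; mL=-8688/6929, mR=-32/41; mL+mR=-14096/6929 → advance -1; mR−mL=80/169 → turn +1·90°
n=3: pose=(6,5,W); sL=80/37, sR=80/97; mL=-9240/3589, mR=-80/37; mL+mR=-17000/3589 → advance -1; mR−mL=40/97 → turn +1·90°
n=4: pose=(7,5,S); sL=32/13, sR=160/89; mL=-3888/1157, mR=-32/13; mL+mR=-6736/1157 → advance -1; mR−mL=80/89 → turn +1·90°
n=5: pose=(7,6,E); sL=40/49, sR=5/2; mL=-405/196, mR=-40/49; mL+mR=-565/196 → advance -1; mR−mL=5/4 → turn +1·90°
n=6: pose=(6,6,N); sL=32/41, sR=160/169; mL=-8688/6929, mR=-32/41; mL+mR=-14096/6929 → advance -1; mR−mL=80/169 → turn +1·90°
n=7: pose=(6,5,W); sL=80/37, sR=80/97; mL=-9240/3589, mR=-80/37; mL+mR=-17000/3589 → advance -1; mR−mL=40/97 → turn +1·90°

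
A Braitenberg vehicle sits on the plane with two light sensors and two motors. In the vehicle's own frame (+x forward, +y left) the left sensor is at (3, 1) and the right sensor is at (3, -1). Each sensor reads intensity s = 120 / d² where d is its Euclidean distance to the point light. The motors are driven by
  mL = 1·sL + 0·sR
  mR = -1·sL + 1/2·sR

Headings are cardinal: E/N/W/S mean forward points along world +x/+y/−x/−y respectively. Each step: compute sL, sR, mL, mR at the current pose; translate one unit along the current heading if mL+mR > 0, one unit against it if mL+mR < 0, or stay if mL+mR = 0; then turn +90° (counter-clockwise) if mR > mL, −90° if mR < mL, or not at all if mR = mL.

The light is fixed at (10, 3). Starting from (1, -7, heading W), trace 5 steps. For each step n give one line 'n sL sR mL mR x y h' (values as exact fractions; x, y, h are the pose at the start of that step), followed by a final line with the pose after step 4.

n=0: pose=(1,-7,W); sL=24/53, sR=8/15; mL=24/53, mR=-148/795; mL+mR=4/15 → advance +1; mR−mL=-508/795 → turn -1·90°
n=1: pose=(0,-7,N); sL=12/17, sR=12/13; mL=12/17, mR=-54/221; mL+mR=6/13 → advance +1; mR−mL=-210/221 → turn -1·90°
n=2: pose=(0,-6,E); sL=120/113, sR=120/149; mL=120/113, mR=-11100/16837; mL+mR=60/149 → advance +1; mR−mL=-28980/16837 → turn -1·90°
n=3: pose=(1,-6,S); sL=15/26, sR=30/61; mL=15/26, mR=-525/1586; mL+mR=15/61 → advance +1; mR−mL=-720/793 → turn -1·90°
n=4: pose=(1,-7,W); sL=24/53, sR=8/15; mL=24/53, mR=-148/795; mL+mR=4/15 → advance +1; mR−mL=-508/795 → turn -1·90°

0 24/53 8/15 24/53 -148/795 1 -7 W
1 12/17 12/13 12/17 -54/221 0 -7 N
2 120/113 120/149 120/113 -11100/16837 0 -6 E
3 15/26 30/61 15/26 -525/1586 1 -6 S
4 24/53 8/15 24/53 -148/795 1 -7 W
final 0 -7 N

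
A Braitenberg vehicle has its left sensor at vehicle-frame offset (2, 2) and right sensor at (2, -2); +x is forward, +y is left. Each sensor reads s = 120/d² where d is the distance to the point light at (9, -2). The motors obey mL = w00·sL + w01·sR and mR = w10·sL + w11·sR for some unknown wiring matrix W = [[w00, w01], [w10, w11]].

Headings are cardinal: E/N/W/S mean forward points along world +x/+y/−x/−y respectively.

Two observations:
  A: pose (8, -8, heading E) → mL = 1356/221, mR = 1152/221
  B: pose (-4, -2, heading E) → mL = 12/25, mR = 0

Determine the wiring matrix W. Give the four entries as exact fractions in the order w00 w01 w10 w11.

1 -1/2 1 -1

obs A: pose=(8,-8,E) → sL=120/17, sR=24/13, mL=1356/221, mR=1152/221
obs B: pose=(-4,-2,E) → sL=24/25, sR=24/25, mL=12/25, mR=0
sensor matrix S = [[120/17, 24/13], [24/25, 24/25]]; det S = 27648/5525
solve [mL_A; mL_B] = S·[w00; w01] and [mR_A; mR_B] = S·[w10; w11]:
  w00 = 1, w01 = -1/2, w10 = 1, w11 = -1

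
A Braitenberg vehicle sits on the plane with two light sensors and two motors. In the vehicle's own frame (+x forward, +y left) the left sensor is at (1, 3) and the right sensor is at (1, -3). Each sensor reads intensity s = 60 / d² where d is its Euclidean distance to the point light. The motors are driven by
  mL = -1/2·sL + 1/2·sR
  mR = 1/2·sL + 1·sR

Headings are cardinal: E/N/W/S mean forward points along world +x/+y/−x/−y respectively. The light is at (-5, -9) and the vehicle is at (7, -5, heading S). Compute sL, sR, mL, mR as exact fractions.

10/39 2/3 8/39 31/39

left sensor world pos  = (10, -6); dL² = 234
right sensor world pos = (4, -6); dR² = 90
sL = 60/234 = 10/39
sR = 60/90 = 2/3
mL = -1/2·sL + 1/2·sR = 8/39
mR = 1/2·sL + 1·sR = 31/39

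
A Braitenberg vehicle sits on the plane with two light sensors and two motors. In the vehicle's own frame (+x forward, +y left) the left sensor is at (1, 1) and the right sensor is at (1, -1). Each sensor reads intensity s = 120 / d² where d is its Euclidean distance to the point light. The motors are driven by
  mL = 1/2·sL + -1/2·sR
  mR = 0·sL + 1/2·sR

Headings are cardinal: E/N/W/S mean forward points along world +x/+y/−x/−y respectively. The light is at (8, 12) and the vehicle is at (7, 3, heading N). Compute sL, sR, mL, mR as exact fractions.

left sensor world pos  = (6, 4); dL² = 68
right sensor world pos = (8, 4); dR² = 64
sL = 120/68 = 30/17
sR = 120/64 = 15/8
mL = 1/2·sL + -1/2·sR = -15/272
mR = 0·sL + 1/2·sR = 15/16

30/17 15/8 -15/272 15/16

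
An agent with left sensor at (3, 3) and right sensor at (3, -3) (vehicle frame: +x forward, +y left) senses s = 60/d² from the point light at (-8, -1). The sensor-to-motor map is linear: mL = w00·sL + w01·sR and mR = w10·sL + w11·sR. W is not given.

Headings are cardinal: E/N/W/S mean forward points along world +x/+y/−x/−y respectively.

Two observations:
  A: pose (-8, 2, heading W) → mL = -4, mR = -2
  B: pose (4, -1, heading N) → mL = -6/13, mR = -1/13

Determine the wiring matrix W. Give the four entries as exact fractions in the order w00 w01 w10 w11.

-1/2 -1/2 -1/2 1

obs A: pose=(-8,2,W) → sL=20/3, sR=4/3, mL=-4, mR=-2
obs B: pose=(4,-1,N) → sL=2/3, sR=10/39, mL=-6/13, mR=-1/13
sensor matrix S = [[20/3, 4/3], [2/3, 10/39]]; det S = 32/39
solve [mL_A; mL_B] = S·[w00; w01] and [mR_A; mR_B] = S·[w10; w11]:
  w00 = -1/2, w01 = -1/2, w10 = -1/2, w11 = 1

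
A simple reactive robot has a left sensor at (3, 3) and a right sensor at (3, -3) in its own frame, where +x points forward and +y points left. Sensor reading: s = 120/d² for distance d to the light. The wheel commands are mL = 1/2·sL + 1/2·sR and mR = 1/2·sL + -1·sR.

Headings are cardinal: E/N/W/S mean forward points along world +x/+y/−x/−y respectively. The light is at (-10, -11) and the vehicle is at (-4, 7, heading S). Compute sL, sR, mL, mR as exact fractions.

20/51 20/39 100/221 -70/221

left sensor world pos  = (-1, 4); dL² = 306
right sensor world pos = (-7, 4); dR² = 234
sL = 120/306 = 20/51
sR = 120/234 = 20/39
mL = 1/2·sL + 1/2·sR = 100/221
mR = 1/2·sL + -1·sR = -70/221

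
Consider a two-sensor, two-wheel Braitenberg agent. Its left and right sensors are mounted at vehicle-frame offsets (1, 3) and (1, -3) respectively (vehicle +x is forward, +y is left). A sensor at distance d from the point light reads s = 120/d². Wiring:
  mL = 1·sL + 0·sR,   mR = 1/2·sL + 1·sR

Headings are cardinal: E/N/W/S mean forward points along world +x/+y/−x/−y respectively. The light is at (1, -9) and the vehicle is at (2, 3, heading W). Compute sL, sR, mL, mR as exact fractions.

left sensor world pos  = (1, 0); dL² = 81
right sensor world pos = (1, 6); dR² = 225
sL = 120/81 = 40/27
sR = 120/225 = 8/15
mL = 1·sL + 0·sR = 40/27
mR = 1/2·sL + 1·sR = 172/135

40/27 8/15 40/27 172/135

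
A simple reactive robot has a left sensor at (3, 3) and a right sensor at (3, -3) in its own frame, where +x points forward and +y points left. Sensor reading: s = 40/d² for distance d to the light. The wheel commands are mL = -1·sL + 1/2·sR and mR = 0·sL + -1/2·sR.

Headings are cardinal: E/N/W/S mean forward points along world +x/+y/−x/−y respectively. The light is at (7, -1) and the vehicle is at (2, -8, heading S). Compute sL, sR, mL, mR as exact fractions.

left sensor world pos  = (5, -11); dL² = 104
right sensor world pos = (-1, -11); dR² = 164
sL = 40/104 = 5/13
sR = 40/164 = 10/41
mL = -1·sL + 1/2·sR = -140/533
mR = 0·sL + -1/2·sR = -5/41

5/13 10/41 -140/533 -5/41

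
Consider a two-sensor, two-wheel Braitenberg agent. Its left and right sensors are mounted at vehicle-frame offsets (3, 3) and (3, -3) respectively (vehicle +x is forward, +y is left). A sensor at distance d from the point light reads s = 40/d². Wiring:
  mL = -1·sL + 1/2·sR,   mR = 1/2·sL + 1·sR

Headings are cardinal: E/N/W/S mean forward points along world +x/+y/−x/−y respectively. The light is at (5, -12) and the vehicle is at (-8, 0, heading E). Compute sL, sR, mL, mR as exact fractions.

8/65 40/181 -148/11765 3324/11765

left sensor world pos  = (-5, 3); dL² = 325
right sensor world pos = (-5, -3); dR² = 181
sL = 40/325 = 8/65
sR = 40/181 = 40/181
mL = -1·sL + 1/2·sR = -148/11765
mR = 1/2·sL + 1·sR = 3324/11765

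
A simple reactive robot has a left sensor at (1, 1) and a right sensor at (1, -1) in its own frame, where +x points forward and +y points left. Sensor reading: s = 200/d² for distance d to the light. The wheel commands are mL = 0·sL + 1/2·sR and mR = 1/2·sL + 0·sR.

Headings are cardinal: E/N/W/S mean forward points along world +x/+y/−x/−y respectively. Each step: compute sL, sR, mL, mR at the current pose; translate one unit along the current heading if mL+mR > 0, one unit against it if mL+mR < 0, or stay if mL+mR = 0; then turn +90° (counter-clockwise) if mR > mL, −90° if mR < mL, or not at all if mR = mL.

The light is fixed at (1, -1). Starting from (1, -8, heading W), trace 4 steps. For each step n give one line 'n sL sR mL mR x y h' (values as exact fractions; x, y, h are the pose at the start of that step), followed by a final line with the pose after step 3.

n=0: pose=(1,-8,W); sL=40/13, sR=200/37; mL=100/37, mR=20/13; mL+mR=2040/481 → advance +1; mR−mL=-560/481 → turn -1·90°
n=1: pose=(0,-8,N); sL=5, sR=50/9; mL=25/9, mR=5/2; mL+mR=95/18 → advance +1; mR−mL=-5/18 → turn -1·90°
n=2: pose=(0,-7,E); sL=8, sR=200/49; mL=100/49, mR=4; mL+mR=296/49 → advance +1; mR−mL=96/49 → turn +1·90°
n=3: pose=(1,-7,N); sL=100/13, sR=100/13; mL=50/13, mR=50/13; mL+mR=100/13 → advance +1; mR−mL=0 → turn +0·90°

0 40/13 200/37 100/37 20/13 1 -8 W
1 5 50/9 25/9 5/2 0 -8 N
2 8 200/49 100/49 4 0 -7 E
3 100/13 100/13 50/13 50/13 1 -7 N
final 1 -6 N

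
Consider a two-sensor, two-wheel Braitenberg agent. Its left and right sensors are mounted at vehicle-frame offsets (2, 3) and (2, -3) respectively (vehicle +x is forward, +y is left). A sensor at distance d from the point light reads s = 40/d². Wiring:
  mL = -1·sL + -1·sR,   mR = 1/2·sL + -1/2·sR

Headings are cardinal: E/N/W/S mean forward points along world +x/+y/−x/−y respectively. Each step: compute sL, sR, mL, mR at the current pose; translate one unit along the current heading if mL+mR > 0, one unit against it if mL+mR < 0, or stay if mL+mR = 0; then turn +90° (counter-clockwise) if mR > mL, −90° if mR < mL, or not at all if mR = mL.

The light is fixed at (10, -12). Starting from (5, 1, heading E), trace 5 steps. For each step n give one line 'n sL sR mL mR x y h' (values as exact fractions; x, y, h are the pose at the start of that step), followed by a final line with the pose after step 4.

n=0: pose=(5,1,E); sL=8/53, sR=40/109; mL=-2992/5777, mR=-624/5777; mL+mR=-3616/5777 → advance -1; mR−mL=2368/5777 → turn +1·90°
n=1: pose=(4,1,N); sL=20/153, sR=20/117; mL=-200/663, mR=-40/1989; mL+mR=-640/1989 → advance -1; mR−mL=560/1989 → turn +1·90°
n=2: pose=(4,0,W); sL=8/29, sR=40/289; mL=-3472/8381, mR=576/8381; mL+mR=-2896/8381 → advance -1; mR−mL=4048/8381 → turn +1·90°
n=3: pose=(5,0,S); sL=5/13, sR=10/41; mL=-335/533, mR=75/1066; mL+mR=-595/1066 → advance -1; mR−mL=745/1066 → turn +1·90°
n=4: pose=(5,1,E); sL=8/53, sR=40/109; mL=-2992/5777, mR=-624/5777; mL+mR=-3616/5777 → advance -1; mR−mL=2368/5777 → turn +1·90°

0 8/53 40/109 -2992/5777 -624/5777 5 1 E
1 20/153 20/117 -200/663 -40/1989 4 1 N
2 8/29 40/289 -3472/8381 576/8381 4 0 W
3 5/13 10/41 -335/533 75/1066 5 0 S
4 8/53 40/109 -2992/5777 -624/5777 5 1 E
final 4 1 N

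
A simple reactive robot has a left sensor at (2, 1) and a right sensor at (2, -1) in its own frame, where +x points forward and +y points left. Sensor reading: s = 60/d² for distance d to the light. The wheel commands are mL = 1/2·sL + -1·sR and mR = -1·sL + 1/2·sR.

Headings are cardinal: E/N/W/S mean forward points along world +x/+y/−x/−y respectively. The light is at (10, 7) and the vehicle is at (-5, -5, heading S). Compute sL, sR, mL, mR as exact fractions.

15/98 15/113 -1245/22148 -480/5537

left sensor world pos  = (-4, -7); dL² = 392
right sensor world pos = (-6, -7); dR² = 452
sL = 60/392 = 15/98
sR = 60/452 = 15/113
mL = 1/2·sL + -1·sR = -1245/22148
mR = -1·sL + 1/2·sR = -480/5537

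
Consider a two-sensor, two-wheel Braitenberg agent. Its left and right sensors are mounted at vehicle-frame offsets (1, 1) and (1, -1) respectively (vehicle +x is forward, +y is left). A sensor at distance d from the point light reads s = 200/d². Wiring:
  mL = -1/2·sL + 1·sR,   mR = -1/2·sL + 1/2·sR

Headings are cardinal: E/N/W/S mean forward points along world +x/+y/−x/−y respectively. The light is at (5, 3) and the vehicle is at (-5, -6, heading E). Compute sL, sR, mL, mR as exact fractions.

left sensor world pos  = (-4, -5); dL² = 145
right sensor world pos = (-4, -7); dR² = 181
sL = 200/145 = 40/29
sR = 200/181 = 200/181
mL = -1/2·sL + 1·sR = 2180/5249
mR = -1/2·sL + 1/2·sR = -720/5249

40/29 200/181 2180/5249 -720/5249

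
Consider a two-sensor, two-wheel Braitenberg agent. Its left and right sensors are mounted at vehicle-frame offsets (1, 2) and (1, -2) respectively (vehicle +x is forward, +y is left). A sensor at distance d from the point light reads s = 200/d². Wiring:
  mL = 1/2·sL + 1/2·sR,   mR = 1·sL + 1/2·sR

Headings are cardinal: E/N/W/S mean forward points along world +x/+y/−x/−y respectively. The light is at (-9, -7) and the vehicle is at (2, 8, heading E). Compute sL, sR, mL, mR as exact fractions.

200/433 200/313 74600/135529 105900/135529

left sensor world pos  = (3, 10); dL² = 433
right sensor world pos = (3, 6); dR² = 313
sL = 200/433 = 200/433
sR = 200/313 = 200/313
mL = 1/2·sL + 1/2·sR = 74600/135529
mR = 1·sL + 1/2·sR = 105900/135529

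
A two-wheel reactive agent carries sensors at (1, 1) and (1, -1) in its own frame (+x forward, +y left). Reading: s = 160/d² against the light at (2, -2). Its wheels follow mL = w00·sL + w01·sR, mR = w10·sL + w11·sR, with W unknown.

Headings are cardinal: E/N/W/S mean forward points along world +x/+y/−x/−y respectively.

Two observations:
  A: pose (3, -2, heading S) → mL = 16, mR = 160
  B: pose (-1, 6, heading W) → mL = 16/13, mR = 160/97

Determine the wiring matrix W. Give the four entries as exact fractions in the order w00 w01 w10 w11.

obs A: pose=(3,-2,S) → sL=32, sR=160, mL=16, mR=160
obs B: pose=(-1,6,W) → sL=32/13, sR=160/97, mL=16/13, mR=160/97
sensor matrix S = [[32, 160], [32/13, 160/97]]; det S = -430080/1261
solve [mL_A; mL_B] = S·[w00; w01] and [mR_A; mR_B] = S·[w10; w11]:
  w00 = 1/2, w01 = 0, w10 = 0, w11 = 1

1/2 0 0 1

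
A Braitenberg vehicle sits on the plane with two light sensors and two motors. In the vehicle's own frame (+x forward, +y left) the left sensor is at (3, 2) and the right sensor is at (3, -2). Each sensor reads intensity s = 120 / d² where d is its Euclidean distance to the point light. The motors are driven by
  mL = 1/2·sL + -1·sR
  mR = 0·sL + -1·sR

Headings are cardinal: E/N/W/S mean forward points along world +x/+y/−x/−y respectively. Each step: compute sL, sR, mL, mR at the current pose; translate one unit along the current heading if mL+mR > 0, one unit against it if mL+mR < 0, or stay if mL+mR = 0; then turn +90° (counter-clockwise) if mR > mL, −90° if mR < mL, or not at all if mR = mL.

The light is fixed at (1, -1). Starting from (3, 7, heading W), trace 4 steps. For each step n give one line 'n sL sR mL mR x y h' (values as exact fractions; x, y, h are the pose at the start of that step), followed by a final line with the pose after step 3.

0 120/37 120/101 1620/3737 -120/101 3 7 W
1 60/61 60/73 -1470/4453 -60/73 4 7 N
2 40/39 120/61 -3460/2379 -120/61 4 6 E
3 15/4 15/2 -45/8 -15/2 3 6 S
final 3 7 W

n=0: pose=(3,7,W); sL=120/37, sR=120/101; mL=1620/3737, mR=-120/101; mL+mR=-2820/3737 → advance -1; mR−mL=-60/37 → turn -1·90°
n=1: pose=(4,7,N); sL=60/61, sR=60/73; mL=-1470/4453, mR=-60/73; mL+mR=-5130/4453 → advance -1; mR−mL=-30/61 → turn -1·90°
n=2: pose=(4,6,E); sL=40/39, sR=120/61; mL=-3460/2379, mR=-120/61; mL+mR=-8140/2379 → advance -1; mR−mL=-20/39 → turn -1·90°
n=3: pose=(3,6,S); sL=15/4, sR=15/2; mL=-45/8, mR=-15/2; mL+mR=-105/8 → advance -1; mR−mL=-15/8 → turn -1·90°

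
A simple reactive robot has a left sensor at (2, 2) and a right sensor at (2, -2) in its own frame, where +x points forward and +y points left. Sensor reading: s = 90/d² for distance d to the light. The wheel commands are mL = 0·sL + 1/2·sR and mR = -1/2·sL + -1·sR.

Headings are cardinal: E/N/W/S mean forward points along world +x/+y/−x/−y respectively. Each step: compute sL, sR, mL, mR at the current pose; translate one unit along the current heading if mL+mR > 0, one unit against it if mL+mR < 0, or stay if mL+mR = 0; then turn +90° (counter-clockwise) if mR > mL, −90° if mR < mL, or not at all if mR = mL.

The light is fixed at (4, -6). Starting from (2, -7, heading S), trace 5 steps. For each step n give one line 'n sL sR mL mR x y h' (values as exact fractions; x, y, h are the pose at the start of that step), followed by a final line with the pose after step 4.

0 10 18/5 9/5 -43/5 2 -7 S
1 9/2 9/2 9/4 -27/4 2 -6 W
2 90/13 18 9 -279/13 3 -6 N
3 45 9 9/2 -63/2 3 -7 E
4 10 18/5 9/5 -43/5 2 -7 S
final 2 -6 W

n=0: pose=(2,-7,S); sL=10, sR=18/5; mL=9/5, mR=-43/5; mL+mR=-34/5 → advance -1; mR−mL=-52/5 → turn -1·90°
n=1: pose=(2,-6,W); sL=9/2, sR=9/2; mL=9/4, mR=-27/4; mL+mR=-9/2 → advance -1; mR−mL=-9 → turn -1·90°
n=2: pose=(3,-6,N); sL=90/13, sR=18; mL=9, mR=-279/13; mL+mR=-162/13 → advance -1; mR−mL=-396/13 → turn -1·90°
n=3: pose=(3,-7,E); sL=45, sR=9; mL=9/2, mR=-63/2; mL+mR=-27 → advance -1; mR−mL=-36 → turn -1·90°
n=4: pose=(2,-7,S); sL=10, sR=18/5; mL=9/5, mR=-43/5; mL+mR=-34/5 → advance -1; mR−mL=-52/5 → turn -1·90°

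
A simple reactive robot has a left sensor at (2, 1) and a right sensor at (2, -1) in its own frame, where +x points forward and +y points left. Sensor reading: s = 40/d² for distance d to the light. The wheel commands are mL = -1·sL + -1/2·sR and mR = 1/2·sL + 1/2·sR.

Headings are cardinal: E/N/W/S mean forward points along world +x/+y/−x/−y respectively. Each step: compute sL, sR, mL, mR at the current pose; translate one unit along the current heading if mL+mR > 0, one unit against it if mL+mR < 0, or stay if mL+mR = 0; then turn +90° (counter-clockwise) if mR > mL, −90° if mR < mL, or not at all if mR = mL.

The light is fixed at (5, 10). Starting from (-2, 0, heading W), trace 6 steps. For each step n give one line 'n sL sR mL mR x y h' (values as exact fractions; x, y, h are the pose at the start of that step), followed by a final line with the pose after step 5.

n=0: pose=(-2,0,W); sL=20/101, sR=20/81; mL=-2630/8181, mR=1820/8181; mL+mR=-10/101 → advance -1; mR−mL=4450/8181 → turn +1·90°
n=1: pose=(-1,0,S); sL=40/169, sR=40/193; mL=-11100/32617, mR=7240/32617; mL+mR=-20/169 → advance -1; mR−mL=18340/32617 → turn +1·90°
n=2: pose=(-1,1,E); sL=1/2, sR=10/29; mL=-39/58, mR=49/116; mL+mR=-1/4 → advance -1; mR−mL=127/116 → turn +1·90°
n=3: pose=(-2,1,N); sL=40/113, sR=8/17; mL=-1132/1921, mR=792/1921; mL+mR=-20/113 → advance -1; mR−mL=1924/1921 → turn +1·90°
n=4: pose=(-2,0,W); sL=20/101, sR=20/81; mL=-2630/8181, mR=1820/8181; mL+mR=-10/101 → advance -1; mR−mL=4450/8181 → turn +1·90°
n=5: pose=(-1,0,S); sL=40/169, sR=40/193; mL=-11100/32617, mR=7240/32617; mL+mR=-20/169 → advance -1; mR−mL=18340/32617 → turn +1·90°

0 20/101 20/81 -2630/8181 1820/8181 -2 0 W
1 40/169 40/193 -11100/32617 7240/32617 -1 0 S
2 1/2 10/29 -39/58 49/116 -1 1 E
3 40/113 8/17 -1132/1921 792/1921 -2 1 N
4 20/101 20/81 -2630/8181 1820/8181 -2 0 W
5 40/169 40/193 -11100/32617 7240/32617 -1 0 S
final -1 1 E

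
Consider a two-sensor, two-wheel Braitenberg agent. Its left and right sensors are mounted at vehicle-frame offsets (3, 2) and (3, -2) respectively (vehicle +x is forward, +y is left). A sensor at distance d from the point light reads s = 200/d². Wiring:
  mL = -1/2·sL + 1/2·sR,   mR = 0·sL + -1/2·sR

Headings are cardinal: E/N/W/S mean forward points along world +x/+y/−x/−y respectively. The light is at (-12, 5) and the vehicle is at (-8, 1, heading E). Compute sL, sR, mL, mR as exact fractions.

200/53 40/17 -640/901 -20/17

left sensor world pos  = (-5, 3); dL² = 53
right sensor world pos = (-5, -1); dR² = 85
sL = 200/53 = 200/53
sR = 200/85 = 40/17
mL = -1/2·sL + 1/2·sR = -640/901
mR = 0·sL + -1/2·sR = -20/17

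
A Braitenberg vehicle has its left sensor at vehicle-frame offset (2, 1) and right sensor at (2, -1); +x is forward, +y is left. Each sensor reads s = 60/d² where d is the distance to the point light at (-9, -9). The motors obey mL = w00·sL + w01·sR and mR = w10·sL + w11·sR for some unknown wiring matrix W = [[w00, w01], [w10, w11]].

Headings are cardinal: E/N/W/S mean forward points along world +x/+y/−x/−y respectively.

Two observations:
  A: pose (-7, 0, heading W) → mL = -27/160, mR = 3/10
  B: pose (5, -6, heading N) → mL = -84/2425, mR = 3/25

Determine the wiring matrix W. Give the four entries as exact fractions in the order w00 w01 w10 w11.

obs A: pose=(-7,0,W) → sL=15/16, sR=3/5, mL=-27/160, mR=3/10
obs B: pose=(5,-6,N) → sL=30/97, sR=6/25, mL=-84/2425, mR=3/25
sensor matrix S = [[15/16, 3/5], [30/97, 6/25]]; det S = 153/3880
solve [mL_A; mL_B] = S·[w00; w01] and [mR_A; mR_B] = S·[w10; w11]:
  w00 = -1/2, w01 = 1/2, w10 = 0, w11 = 1/2

-1/2 1/2 0 1/2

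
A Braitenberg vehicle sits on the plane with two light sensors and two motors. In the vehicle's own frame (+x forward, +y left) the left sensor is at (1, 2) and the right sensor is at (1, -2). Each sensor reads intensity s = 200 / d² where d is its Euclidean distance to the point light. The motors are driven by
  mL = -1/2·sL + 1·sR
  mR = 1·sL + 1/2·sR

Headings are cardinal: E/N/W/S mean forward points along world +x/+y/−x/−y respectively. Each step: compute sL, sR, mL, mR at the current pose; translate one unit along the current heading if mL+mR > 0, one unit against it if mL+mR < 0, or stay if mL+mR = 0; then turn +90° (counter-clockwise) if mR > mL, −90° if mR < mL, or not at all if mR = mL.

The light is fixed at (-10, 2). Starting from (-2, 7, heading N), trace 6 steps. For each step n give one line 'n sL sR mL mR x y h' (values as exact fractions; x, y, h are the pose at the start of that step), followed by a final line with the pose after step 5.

n=0: pose=(-2,7,N); sL=25/9, sR=25/17; mL=25/306, mR=1075/306; mL+mR=550/153 → advance +1; mR−mL=175/51 → turn +1·90°
n=1: pose=(-2,8,W); sL=40/13, sR=200/113; mL=340/1469, mR=5820/1469; mL+mR=6160/1469 → advance +1; mR−mL=5480/1469 → turn +1·90°
n=2: pose=(-3,8,S); sL=100/53, sR=4; mL=162/53, mR=206/53; mL+mR=368/53 → advance +1; mR−mL=44/53 → turn +1·90°
n=3: pose=(-3,7,E); sL=200/113, sR=200/73; mL=15300/8249, mR=25900/8249; mL+mR=41200/8249 → advance +1; mR−mL=10600/8249 → turn +1·90°
n=4: pose=(-2,7,N); sL=25/9, sR=25/17; mL=25/306, mR=1075/306; mL+mR=550/153 → advance +1; mR−mL=175/51 → turn +1·90°
n=5: pose=(-2,8,W); sL=40/13, sR=200/113; mL=340/1469, mR=5820/1469; mL+mR=6160/1469 → advance +1; mR−mL=5480/1469 → turn +1·90°

0 25/9 25/17 25/306 1075/306 -2 7 N
1 40/13 200/113 340/1469 5820/1469 -2 8 W
2 100/53 4 162/53 206/53 -3 8 S
3 200/113 200/73 15300/8249 25900/8249 -3 7 E
4 25/9 25/17 25/306 1075/306 -2 7 N
5 40/13 200/113 340/1469 5820/1469 -2 8 W
final -3 8 S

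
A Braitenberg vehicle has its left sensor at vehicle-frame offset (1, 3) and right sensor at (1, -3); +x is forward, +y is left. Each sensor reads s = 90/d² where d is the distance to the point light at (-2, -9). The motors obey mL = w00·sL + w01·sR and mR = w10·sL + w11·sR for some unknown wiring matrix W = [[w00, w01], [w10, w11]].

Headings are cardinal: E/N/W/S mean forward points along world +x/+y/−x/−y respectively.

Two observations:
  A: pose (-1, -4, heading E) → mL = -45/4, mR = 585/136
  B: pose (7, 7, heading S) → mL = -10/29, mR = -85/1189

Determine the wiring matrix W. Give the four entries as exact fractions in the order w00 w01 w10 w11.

0 -1 -1 1/2

obs A: pose=(-1,-4,E) → sL=45/34, sR=45/4, mL=-45/4, mR=585/136
obs B: pose=(7,7,S) → sL=10/41, sR=10/29, mL=-10/29, mR=-85/1189
sensor matrix S = [[45/34, 45/4], [10/41, 10/29]]; det S = -92475/40426
solve [mL_A; mL_B] = S·[w00; w01] and [mR_A; mR_B] = S·[w10; w11]:
  w00 = 0, w01 = -1, w10 = -1, w11 = 1/2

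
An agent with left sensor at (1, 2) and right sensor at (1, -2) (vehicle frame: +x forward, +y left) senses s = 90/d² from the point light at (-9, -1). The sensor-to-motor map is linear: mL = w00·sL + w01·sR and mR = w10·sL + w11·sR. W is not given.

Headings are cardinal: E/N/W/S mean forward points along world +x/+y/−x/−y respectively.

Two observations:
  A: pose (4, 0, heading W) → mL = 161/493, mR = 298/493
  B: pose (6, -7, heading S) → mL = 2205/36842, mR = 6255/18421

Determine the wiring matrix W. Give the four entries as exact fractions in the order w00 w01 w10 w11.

1 -1/2 1/2 1/2

obs A: pose=(4,0,W) → sL=18/29, sR=10/17, mL=161/493, mR=298/493
obs B: pose=(6,-7,S) → sL=45/169, sR=45/109, mL=2205/36842, mR=6255/18421
sensor matrix S = [[18/29, 10/17], [45/169, 45/109]]; det S = 904680/9081553
solve [mL_A; mL_B] = S·[w00; w01] and [mR_A; mR_B] = S·[w10; w11]:
  w00 = 1, w01 = -1/2, w10 = 1/2, w11 = 1/2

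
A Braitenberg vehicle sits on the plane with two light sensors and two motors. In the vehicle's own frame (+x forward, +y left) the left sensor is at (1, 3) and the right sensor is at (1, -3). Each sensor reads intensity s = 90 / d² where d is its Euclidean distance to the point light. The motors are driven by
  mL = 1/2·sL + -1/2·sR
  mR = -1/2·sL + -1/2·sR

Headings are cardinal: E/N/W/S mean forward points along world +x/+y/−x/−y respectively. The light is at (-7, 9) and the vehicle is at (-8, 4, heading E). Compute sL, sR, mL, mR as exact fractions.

45/2 45/32 675/64 -765/64

left sensor world pos  = (-7, 7); dL² = 4
right sensor world pos = (-7, 1); dR² = 64
sL = 90/4 = 45/2
sR = 90/64 = 45/32
mL = 1/2·sL + -1/2·sR = 675/64
mR = -1/2·sL + -1/2·sR = -765/64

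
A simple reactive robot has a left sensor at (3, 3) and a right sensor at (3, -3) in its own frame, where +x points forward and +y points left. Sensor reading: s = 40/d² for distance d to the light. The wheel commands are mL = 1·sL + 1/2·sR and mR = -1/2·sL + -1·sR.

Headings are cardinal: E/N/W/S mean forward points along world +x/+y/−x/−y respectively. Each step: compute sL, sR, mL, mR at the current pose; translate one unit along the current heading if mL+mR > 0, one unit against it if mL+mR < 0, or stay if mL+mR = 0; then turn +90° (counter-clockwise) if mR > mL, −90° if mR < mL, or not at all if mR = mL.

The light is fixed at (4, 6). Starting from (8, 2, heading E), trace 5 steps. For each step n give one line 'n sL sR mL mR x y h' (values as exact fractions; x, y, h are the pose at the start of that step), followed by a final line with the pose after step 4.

n=0: pose=(8,2,E); sL=4/5, sR=20/49; mL=246/245, mR=-198/245; mL+mR=48/245 → advance +1; mR−mL=-444/245 → turn -1·90°
n=1: pose=(9,2,S); sL=40/113, sR=40/53; mL=4380/5989, mR=-5580/5989; mL+mR=-1200/5989 → advance -1; mR−mL=-9960/5989 → turn -1·90°
n=2: pose=(9,3,W); sL=1, sR=10; mL=6, mR=-21/2; mL+mR=-9/2 → advance -1; mR−mL=-33/2 → turn -1·90°
n=3: pose=(10,3,N); sL=40/9, sR=40/81; mL=380/81, mR=-220/81; mL+mR=160/81 → advance +1; mR−mL=-200/27 → turn -1·90°
n=4: pose=(10,4,E); sL=20/41, sR=20/53; mL=1470/2173, mR=-1350/2173; mL+mR=120/2173 → advance +1; mR−mL=-2820/2173 → turn -1·90°

0 4/5 20/49 246/245 -198/245 8 2 E
1 40/113 40/53 4380/5989 -5580/5989 9 2 S
2 1 10 6 -21/2 9 3 W
3 40/9 40/81 380/81 -220/81 10 3 N
4 20/41 20/53 1470/2173 -1350/2173 10 4 E
final 11 4 S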